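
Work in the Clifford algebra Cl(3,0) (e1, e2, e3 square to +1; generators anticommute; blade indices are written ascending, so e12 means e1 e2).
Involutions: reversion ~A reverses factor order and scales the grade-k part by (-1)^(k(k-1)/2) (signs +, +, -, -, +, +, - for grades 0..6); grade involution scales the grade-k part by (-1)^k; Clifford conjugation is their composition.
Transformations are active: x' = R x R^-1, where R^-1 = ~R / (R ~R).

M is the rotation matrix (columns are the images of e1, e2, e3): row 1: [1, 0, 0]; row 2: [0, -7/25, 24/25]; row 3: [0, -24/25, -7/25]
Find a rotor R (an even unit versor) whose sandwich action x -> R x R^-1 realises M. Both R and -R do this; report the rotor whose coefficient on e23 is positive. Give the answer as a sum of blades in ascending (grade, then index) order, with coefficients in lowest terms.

Method: write R = a + b12*e12 + b13*e13 + b23*e23 with a^2 + b12^2 + b13^2 + b23^2 = 1 (so R^-1 = ~R). Expanding the columns R e_j ~R gives tr M = 4a^2 - 1 and, from the antisymmetric part, M21 - M12 = -4a*b12, M13 - M31 = 4a*b13, M32 - M23 = -4a*b23.
Here tr M = 11/25, so a^2 = (1 + tr M)/4 = 9/25 and a = ±3/5. Taking a = 3/5: M21 - M12 = 0, M13 - M31 = 0, M32 - M23 = -48/25, giving b12 = 0, b13 = 0, b23 = 4/5, i.e. R = 3/5 + 4/5*e23.
Its e23 coefficient is already positive.
Answer: 3/5 + 4/5*e23. Recall the cover is two-to-one: with M of trace 11/25, both preimages act alike, and the stated e23 sign chooses the sheet.


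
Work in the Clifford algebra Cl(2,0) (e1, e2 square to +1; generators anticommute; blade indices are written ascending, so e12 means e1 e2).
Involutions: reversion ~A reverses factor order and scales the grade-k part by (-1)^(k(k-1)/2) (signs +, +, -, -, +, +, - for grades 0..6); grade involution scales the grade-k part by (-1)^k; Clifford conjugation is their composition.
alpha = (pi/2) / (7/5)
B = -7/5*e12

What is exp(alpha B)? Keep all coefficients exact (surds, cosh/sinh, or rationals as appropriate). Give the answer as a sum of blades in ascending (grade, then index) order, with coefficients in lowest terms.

B^2 = (-7/5)^2*(e12)^2 = 49/25*(-1) = -49/25 (a basis 2-blade squares to minus the product of its generators' squares).
B^2 = -49/25 — since the square is negative, the closed form is circular: l = 7/5, alpha*l = pi/2, so exp(alpha B) = cos(pi/2) + (sin(pi/2)/(7/5))*B = 0 + (5/7)*B.
Answer: -e12


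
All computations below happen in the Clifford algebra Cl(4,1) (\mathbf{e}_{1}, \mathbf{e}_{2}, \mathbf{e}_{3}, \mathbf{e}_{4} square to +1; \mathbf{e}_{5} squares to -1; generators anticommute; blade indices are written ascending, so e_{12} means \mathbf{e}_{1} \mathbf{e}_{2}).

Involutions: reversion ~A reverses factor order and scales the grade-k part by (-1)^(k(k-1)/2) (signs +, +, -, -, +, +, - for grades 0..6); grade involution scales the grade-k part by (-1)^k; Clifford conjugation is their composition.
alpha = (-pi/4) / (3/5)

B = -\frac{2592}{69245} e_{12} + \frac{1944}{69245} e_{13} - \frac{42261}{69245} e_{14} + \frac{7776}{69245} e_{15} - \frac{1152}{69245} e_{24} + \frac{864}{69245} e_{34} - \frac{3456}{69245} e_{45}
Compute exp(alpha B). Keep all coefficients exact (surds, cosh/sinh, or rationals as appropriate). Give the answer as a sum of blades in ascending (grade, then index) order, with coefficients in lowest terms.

B^2 term by term: the squares give (-\frac{2592}{69245})^2*(e_{12})^2 + (\frac{1944}{69245})^2*(e_{13})^2 + (-\frac{42261}{69245})^2*(e_{14})^2 + (\frac{7776}{69245})^2*(e_{15})^2 + (-\frac{1152}{69245})^2*(e_{24})^2 + (\frac{864}{69245})^2*(e_{34})^2 + (-\frac{3456}{69245})^2*(e_{45})^2 = \frac{6718464}{4794870025}*(-1) + \frac{3779136}{4794870025}*(-1) + \frac{1785992121}{4794870025}*(-1) + \frac{60466176}{4794870025}*(+1) + \frac{1327104}{4794870025}*(-1) + \frac{746496}{4794870025}*(-1) + \frac{11943936}{4794870025}*(+1) = -\frac{9}{25} (each basis 2-blade squares to minus the product of its generators' squares); cross terms between blades sharing an index anticommute and cancel; the commuting (index-disjoint) pairs give grade-4 terms 2*c*c'*(blade product), which cancel blade by blade — e_{1234}: -\frac{4478976}{4794870025} + \frac{4478976}{4794870025} = 0; e_{1245}: \frac{17915904}{4794870025} - \frac{17915904}{4794870025} = 0; e_{1345}: -\frac{13436928}{4794870025} + \frac{13436928}{4794870025} = 0 — confirming B is simple. So B^2 = -\frac{9}{25}.
B^2 = -\frac{9}{25} — a negative square means the series sums to a rotation: l = \frac{3}{5}, alpha*l = - \frac{\pi}{4}, so exp(alpha B) = cos(- \frac{\pi}{4}) + (sin(- \frac{\pi}{4})/(\frac{3}{5}))*B = \frac{\sqrt{2}}{2} + (- \frac{5 \sqrt{2}}{6})*B.
Answer: \frac{\sqrt{2}}{2} + \frac{432 \sqrt{2}}{13849} e_{12} - \frac{324 \sqrt{2}}{13849} e_{13} + \frac{14087 \sqrt{2}}{27698} e_{14} - \frac{1296 \sqrt{2}}{13849} e_{15} + \frac{192 \sqrt{2}}{13849} e_{24} - \frac{144 \sqrt{2}}{13849} e_{34} + \frac{576 \sqrt{2}}{13849} e_{45}


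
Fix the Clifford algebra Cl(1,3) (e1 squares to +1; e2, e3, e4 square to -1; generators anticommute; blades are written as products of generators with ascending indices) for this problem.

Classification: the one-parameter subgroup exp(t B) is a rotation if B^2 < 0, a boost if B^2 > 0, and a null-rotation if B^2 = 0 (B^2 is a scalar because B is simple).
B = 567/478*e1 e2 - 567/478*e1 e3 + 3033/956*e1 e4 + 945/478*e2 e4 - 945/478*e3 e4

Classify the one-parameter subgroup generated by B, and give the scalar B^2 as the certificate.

B^2 term by term: the squares give (567/478)^2*(e1 e2)^2 + (-567/478)^2*(e1 e3)^2 + (3033/956)^2*(e1 e4)^2 + (945/478)^2*(e2 e4)^2 + (-945/478)^2*(e3 e4)^2 = 321489/228484*(+1) + 321489/228484*(+1) + 9199089/913936*(+1) + 893025/228484*(-1) + 893025/228484*(-1) = 81/16 (each basis 2-blade squares to minus the product of its generators' squares); cross terms between blades sharing an index anticommute and cancel; the commuting (index-disjoint) pairs give grade-4 terms 2*c*c'*(blade product), which cancel blade by blade — e1 e2 e3 e4: -535815/114242 + 535815/114242 = 0 — confirming B is simple. So B^2 = 81/16.
Answer: boost, certificate B^2 = 81/16. Check the certificate: B^2 = 81/16, and that sign is decisive whatever form B takes.


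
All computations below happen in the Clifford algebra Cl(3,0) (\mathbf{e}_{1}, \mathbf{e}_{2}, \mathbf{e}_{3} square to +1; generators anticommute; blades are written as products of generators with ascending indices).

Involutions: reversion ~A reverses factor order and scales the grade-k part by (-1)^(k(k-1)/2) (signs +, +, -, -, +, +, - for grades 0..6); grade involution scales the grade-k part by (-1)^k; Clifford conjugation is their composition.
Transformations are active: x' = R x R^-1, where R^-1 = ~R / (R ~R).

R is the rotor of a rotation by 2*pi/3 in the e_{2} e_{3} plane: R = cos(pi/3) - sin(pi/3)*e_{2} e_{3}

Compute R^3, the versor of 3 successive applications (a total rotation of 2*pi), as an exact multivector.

Because a rotor carries half the rotation angle, composing 3 copies of this e_{2} e_{3}-plane rotor multiplies the phase: 3*(pi/3) = \pi, hence R^3 = cos(\pi) - sin(\pi)*e_{2} e_{3}.
cos(\pi) = -1 and sin(\pi) = 0, so R^3 = -1. The total rotation 2*pi is 1 full turn, so every vector returns to itself, yet the rotor is -1, on the OTHER sheet of the double cover (an odd number of 2*pi turns).
Answer: -1


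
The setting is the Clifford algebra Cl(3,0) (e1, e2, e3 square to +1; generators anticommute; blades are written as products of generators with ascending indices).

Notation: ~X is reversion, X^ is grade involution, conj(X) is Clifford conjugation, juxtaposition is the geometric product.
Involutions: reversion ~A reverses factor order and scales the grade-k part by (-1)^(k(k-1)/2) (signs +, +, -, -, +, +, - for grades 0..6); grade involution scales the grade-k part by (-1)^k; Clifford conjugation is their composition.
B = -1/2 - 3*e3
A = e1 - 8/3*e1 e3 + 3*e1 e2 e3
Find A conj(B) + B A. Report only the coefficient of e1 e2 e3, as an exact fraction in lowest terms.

first term: -17/2*e1 + 9*e1 e2 + 13/3*e1 e3 - 3/2*e1 e2 e3
second term: -17/2*e1 - 9*e1 e2 + 13/3*e1 e3 - 3/2*e1 e2 e3
Answer: -3


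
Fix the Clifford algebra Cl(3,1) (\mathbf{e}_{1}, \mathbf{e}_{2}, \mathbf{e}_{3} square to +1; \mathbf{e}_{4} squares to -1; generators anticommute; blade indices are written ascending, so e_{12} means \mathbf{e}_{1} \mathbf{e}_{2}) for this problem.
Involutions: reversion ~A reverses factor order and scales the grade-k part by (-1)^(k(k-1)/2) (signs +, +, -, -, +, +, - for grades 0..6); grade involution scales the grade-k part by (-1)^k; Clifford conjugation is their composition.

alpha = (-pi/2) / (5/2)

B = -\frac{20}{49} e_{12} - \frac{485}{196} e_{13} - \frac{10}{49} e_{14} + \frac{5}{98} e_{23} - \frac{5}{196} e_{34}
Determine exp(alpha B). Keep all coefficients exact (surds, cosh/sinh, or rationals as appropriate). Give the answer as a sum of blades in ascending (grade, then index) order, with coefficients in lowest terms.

B^2 term by term: the squares give (-\frac{20}{49})^2*(e_{12})^2 + (-\frac{485}{196})^2*(e_{13})^2 + (-\frac{10}{49})^2*(e_{14})^2 + (\frac{5}{98})^2*(e_{23})^2 + (-\frac{5}{196})^2*(e_{34})^2 = \frac{400}{2401}*(-1) + \frac{235225}{38416}*(-1) + \frac{100}{2401}*(+1) + \frac{25}{9604}*(-1) + \frac{25}{38416}*(+1) = -\frac{25}{4} (each basis 2-blade squares to minus the product of its generators' squares); cross terms between blades sharing an index anticommute and cancel; the commuting (index-disjoint) pairs give grade-4 terms 2*c*c'*(blade product), which cancel blade by blade — e_{1234}: \frac{50}{2401} - \frac{50}{2401} = 0 — confirming B is simple. So B^2 = -\frac{25}{4}.
B^2 = -\frac{25}{4} — the series telescopes trigonometrically here: l = \frac{5}{2}, alpha*l = - \frac{\pi}{2}, so exp(alpha B) = cos(- \frac{\pi}{2}) + (sin(- \frac{\pi}{2})/(\frac{5}{2}))*B = 0 + (- \frac{2}{5})*B.
Answer: \frac{8}{49} e_{12} + \frac{97}{98} e_{13} + \frac{4}{49} e_{14} - \frac{1}{49} e_{23} + \frac{1}{98} e_{34}


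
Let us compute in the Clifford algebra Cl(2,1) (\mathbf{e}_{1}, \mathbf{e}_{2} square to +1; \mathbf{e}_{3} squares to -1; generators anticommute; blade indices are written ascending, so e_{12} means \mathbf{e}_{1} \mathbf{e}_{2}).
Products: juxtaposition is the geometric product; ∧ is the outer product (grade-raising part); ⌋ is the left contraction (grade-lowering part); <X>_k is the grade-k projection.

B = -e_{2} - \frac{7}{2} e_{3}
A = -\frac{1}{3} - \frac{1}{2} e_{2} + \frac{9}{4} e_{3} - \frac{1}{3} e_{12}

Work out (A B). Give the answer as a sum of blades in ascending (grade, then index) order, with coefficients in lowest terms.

step 1: \frac{67}{8} + \frac{1}{3} e_{1} + \frac{1}{3} e_{2} + \frac{7}{6} e_{3} + 4 e_{23} + \frac{7}{6} e_{123}
Answer: \frac{67}{8} + \frac{1}{3} e_{1} + \frac{1}{3} e_{2} + \frac{7}{6} e_{3} + 4 e_{23} + \frac{7}{6} e_{123}


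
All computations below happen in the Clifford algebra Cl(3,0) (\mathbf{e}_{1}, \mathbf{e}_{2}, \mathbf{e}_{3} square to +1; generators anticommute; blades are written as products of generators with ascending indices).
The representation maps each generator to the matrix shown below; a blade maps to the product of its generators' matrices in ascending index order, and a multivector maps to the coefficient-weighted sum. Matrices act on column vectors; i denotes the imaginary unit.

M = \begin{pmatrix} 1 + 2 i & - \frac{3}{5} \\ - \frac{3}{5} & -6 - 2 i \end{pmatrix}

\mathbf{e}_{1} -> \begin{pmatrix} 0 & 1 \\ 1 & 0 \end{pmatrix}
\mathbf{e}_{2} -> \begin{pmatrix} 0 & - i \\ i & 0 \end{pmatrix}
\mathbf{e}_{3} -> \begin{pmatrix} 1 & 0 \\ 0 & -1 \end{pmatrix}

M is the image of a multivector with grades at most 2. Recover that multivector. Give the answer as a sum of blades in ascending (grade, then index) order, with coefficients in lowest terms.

Method: 1, rho(e_{1}), rho(e_{2}), rho(e_{3}) form a trace-orthogonal basis of the 2x2 complex matrices (tr(X Y) = 2 if X = Y, else 0), so M = m0*1 + m1*rho(e_{1}) + m2*rho(e_{2}) + m3*rho(e_{3}) with m0 = tr(M)/2 = - \frac{5}{2}, m1 = tr(M rho(e_{1}))/2 = - \frac{3}{5}, m2 = tr(M rho(e_{2}))/2 = 0, m3 = tr(M rho(e_{3}))/2 = \frac{7}{2} + 2 i.
Multiplying table entries, the bivector images are rho(e_{1} e_{2}) = i*rho(e_{3}), rho(e_{1} e_{3}) = -i*rho(e_{2}), rho(e_{2} e_{3}) = i*rho(e_{1}); with real blade coefficients the real parts of m0..m3 are the coefficients of 1, e_{1}, e_{2}, e_{3} and the imaginary parts give the bivectors (e_{2} e_{3}: Im m1, e_{1} e_{3}: -Im m2, e_{1} e_{2}: Im m3).
Answer: -\frac{5}{2} - \frac{3}{5} e_{1} + \frac{7}{2} e_{3} + 2 e_{1} e_{2}


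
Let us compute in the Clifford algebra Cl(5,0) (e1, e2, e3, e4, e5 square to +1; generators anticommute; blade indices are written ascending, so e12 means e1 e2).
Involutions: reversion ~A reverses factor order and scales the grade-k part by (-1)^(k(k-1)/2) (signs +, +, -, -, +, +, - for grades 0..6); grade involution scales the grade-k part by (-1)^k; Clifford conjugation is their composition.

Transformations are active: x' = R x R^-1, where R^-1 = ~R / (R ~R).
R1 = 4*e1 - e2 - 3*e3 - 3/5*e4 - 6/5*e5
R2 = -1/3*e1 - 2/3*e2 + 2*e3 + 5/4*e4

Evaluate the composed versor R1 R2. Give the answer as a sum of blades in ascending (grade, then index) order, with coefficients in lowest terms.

Distribute over the terms of R2 (each basis-blade product reordered to ascending indices, repeated generators contracted through their squares):
R1 (-1/3*e1) = -4/3 - 1/3*e12 - e13 - 1/5*e14 - 2/5*e15
R1 (-2/3*e2) = 2/3 - 8/3*e12 - 2*e23 - 2/5*e24 - 4/5*e25
R1 (2*e3) = -6 + 8*e13 - 2*e23 + 6/5*e34 + 12/5*e35
R1 (5/4*e4) = -3/4 + 5*e14 - 5/4*e24 - 15/4*e34 + 3/2*e45
Summing the partial products and collecting blades:
Answer: -89/12 - 3*e12 + 7*e13 + 24/5*e14 - 2/5*e15 - 4*e23 - 33/20*e24 - 4/5*e25 - 51/20*e34 + 12/5*e35 + 3/2*e45


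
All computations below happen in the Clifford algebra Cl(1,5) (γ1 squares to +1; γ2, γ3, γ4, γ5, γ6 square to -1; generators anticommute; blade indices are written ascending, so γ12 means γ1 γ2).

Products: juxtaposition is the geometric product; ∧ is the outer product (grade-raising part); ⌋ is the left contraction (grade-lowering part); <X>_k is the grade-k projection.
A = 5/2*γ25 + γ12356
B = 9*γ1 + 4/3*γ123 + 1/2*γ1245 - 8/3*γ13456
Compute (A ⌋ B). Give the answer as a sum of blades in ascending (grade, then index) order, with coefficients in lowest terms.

step 1: 5/4*γ14
Answer: 5/4*γ14


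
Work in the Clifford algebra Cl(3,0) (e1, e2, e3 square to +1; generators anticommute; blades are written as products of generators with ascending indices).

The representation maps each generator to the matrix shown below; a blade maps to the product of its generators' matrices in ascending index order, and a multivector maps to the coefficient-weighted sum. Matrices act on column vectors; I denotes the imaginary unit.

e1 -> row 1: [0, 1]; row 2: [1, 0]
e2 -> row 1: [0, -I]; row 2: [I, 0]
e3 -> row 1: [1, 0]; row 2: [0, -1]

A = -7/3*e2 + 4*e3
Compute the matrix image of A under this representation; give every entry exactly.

M = (-7/3)*rho(e2) + (4)*rho(e3), summed entrywise:
Answer: row 1: [4, 7*I/3]; row 2: [-7*I/3, -4]


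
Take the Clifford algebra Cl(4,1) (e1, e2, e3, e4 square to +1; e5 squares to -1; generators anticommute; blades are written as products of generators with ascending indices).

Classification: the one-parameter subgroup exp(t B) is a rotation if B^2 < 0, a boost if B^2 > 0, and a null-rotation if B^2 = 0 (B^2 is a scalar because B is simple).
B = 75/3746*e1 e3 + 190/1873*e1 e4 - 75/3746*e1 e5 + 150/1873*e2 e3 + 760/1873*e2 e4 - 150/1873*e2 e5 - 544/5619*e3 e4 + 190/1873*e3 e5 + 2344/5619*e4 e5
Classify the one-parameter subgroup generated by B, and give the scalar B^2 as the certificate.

B^2 term by term: the squares give (75/3746)^2*(e1 e3)^2 + (190/1873)^2*(e1 e4)^2 + (-75/3746)^2*(e1 e5)^2 + (150/1873)^2*(e2 e3)^2 + (760/1873)^2*(e2 e4)^2 + (-150/1873)^2*(e2 e5)^2 + (-544/5619)^2*(e3 e4)^2 + (190/1873)^2*(e3 e5)^2 + (2344/5619)^2*(e4 e5)^2 = 5625/14032516*(-1) + 36100/3508129*(-1) + 5625/14032516*(+1) + 22500/3508129*(-1) + 577600/3508129*(-1) + 22500/3508129*(+1) + 295936/31573161*(-1) + 36100/3508129*(+1) + 5494336/31573161*(+1) = 0 (each basis 2-blade squares to minus the product of its generators' squares); cross terms between blades sharing an index anticommute and cancel; the commuting (index-disjoint) pairs give grade-4 terms 2*c*c'*(blade product), which cancel blade by blade — e1 e2 e3 e4: -57000/3508129 + 57000/3508129 = 0; e1 e2 e3 e5: 11250/3508129 - 11250/3508129 = 0; e1 e2 e4 e5: 57000/3508129 - 57000/3508129 = 0; e1 e3 e4 e5: 58600/3508129 - 72200/3508129 + 13600/3508129 = 0; e2 e3 e4 e5: 234400/3508129 - 288800/3508129 + 54400/3508129 = 0 — confirming B is simple. So B^2 = 0.
Answer: null-rotation, certificate B^2 = 0. The class reads off the invariant scalar 0 directly.


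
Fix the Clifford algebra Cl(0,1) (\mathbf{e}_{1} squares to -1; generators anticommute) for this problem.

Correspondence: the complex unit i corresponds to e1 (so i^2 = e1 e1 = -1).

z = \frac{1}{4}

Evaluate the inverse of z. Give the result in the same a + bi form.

In blades: z = \frac{1}{4}.
With qbar = \frac{1}{4} (scalar fixed, mapped units negated), z qbar = \frac{1}{16} (the sum of squared coefficients), so z^-1 = qbar / (\frac{1}{16}) = 4; translating back:
Answer: 4


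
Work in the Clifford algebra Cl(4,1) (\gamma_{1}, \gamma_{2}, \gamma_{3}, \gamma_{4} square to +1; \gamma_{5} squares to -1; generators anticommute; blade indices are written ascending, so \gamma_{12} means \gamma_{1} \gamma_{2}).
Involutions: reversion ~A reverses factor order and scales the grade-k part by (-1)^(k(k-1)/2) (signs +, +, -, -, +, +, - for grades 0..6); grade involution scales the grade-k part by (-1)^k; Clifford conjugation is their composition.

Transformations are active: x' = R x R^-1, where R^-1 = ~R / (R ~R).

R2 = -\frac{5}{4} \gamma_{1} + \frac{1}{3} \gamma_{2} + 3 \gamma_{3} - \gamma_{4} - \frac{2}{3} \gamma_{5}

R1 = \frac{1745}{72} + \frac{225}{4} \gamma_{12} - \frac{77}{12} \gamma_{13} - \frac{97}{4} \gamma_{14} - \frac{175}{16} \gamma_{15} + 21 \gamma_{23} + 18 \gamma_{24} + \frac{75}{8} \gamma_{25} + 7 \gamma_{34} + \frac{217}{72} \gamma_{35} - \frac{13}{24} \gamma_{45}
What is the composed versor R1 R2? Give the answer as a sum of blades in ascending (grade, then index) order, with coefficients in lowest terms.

Distribute over the terms of R2 (each basis-blade product reordered to ascending indices, repeated generators contracted through their squares):
R1 (-\frac{5}{4} \gamma_{1}) = -\frac{8725}{288} \gamma_{1} + \frac{1125}{16} \gamma_{2} - \frac{385}{48} \gamma_{3} - \frac{485}{16} \gamma_{4} - \frac{875}{64} \gamma_{5} - \frac{105}{4} \gamma_{123} - \frac{45}{2} \gamma_{124} - \frac{375}{32} \gamma_{125} - \frac{35}{4} \gamma_{134} - \frac{1085}{288} \gamma_{135} + \frac{65}{96} \gamma_{145}
R1 (\frac{1}{3} \gamma_{2}) = \frac{75}{4} \gamma_{1} + \frac{1745}{216} \gamma_{2} - 7 \gamma_{3} - 6 \gamma_{4} - \frac{25}{8} \gamma_{5} + \frac{77}{36} \gamma_{123} + \frac{97}{12} \gamma_{124} + \frac{175}{48} \gamma_{125} + \frac{7}{3} \gamma_{234} + \frac{217}{216} \gamma_{235} - \frac{13}{72} \gamma_{245}
R1 (3 \gamma_{3}) = -\frac{77}{4} \gamma_{1} + 63 \gamma_{2} + \frac{1745}{24} \gamma_{3} - 21 \gamma_{4} - \frac{217}{24} \gamma_{5} + \frac{675}{4} \gamma_{123} + \frac{291}{4} \gamma_{134} + \frac{525}{16} \gamma_{135} - 54 \gamma_{234} - \frac{225}{8} \gamma_{235} - \frac{13}{8} \gamma_{345}
R1 (-\gamma_{4}) = \frac{97}{4} \gamma_{1} - 18 \gamma_{2} - 7 \gamma_{3} - \frac{1745}{72} \gamma_{4} - \frac{13}{24} \gamma_{5} - \frac{225}{4} \gamma_{124} + \frac{77}{12} \gamma_{134} - \frac{175}{16} \gamma_{145} - 21 \gamma_{234} + \frac{75}{8} \gamma_{245} + \frac{217}{72} \gamma_{345}
R1 (-\frac{2}{3} \gamma_{5}) = -\frac{175}{24} \gamma_{1} + \frac{25}{4} \gamma_{2} + \frac{217}{108} \gamma_{3} - \frac{13}{36} \gamma_{4} - \frac{1745}{108} \gamma_{5} - \frac{75}{2} \gamma_{125} + \frac{77}{18} \gamma_{135} + \frac{97}{6} \gamma_{145} - 14 \gamma_{235} - 12 \gamma_{245} - \frac{14}{3} \gamma_{345}
Summing the partial products and collecting blades:
Answer: -\frac{3985}{288} \gamma_{1} + \frac{56005}{432} \gamma_{2} + \frac{22765}{432} \gamma_{3} - \frac{11795}{144} \gamma_{4} - \frac{73505}{1728} \gamma_{5} + \frac{5207}{36} \gamma_{123} - \frac{212}{3} \gamma_{124} - \frac{4375}{96} \gamma_{125} + \frac{845}{12} \gamma_{134} + \frac{3199}{96} \gamma_{135} + \frac{189}{32} \gamma_{145} - \frac{218}{3} \gamma_{234} - \frac{4441}{108} \gamma_{235} - \frac{101}{36} \gamma_{245} - \frac{59}{18} \gamma_{345}


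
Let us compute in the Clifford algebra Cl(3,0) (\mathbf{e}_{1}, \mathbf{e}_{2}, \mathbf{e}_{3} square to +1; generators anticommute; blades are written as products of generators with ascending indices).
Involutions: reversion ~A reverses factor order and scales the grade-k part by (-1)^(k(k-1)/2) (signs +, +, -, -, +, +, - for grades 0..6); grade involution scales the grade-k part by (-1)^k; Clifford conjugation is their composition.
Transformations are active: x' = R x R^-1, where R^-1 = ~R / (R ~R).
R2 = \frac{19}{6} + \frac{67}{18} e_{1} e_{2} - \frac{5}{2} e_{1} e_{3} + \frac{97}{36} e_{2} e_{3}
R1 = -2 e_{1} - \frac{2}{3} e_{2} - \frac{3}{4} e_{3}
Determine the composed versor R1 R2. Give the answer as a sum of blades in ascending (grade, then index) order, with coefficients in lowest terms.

Distribute over the terms of R1 (each basis-blade product reordered to ascending indices, repeated generators contracted through their squares):
(-2 e_{1}) R2 = -\frac{19}{3} e_{1} - \frac{67}{9} e_{2} + 5 e_{3} - \frac{97}{18} e_{1} e_{2} e_{3}
(-\frac{2}{3} e_{2}) R2 = \frac{67}{27} e_{1} - \frac{19}{9} e_{2} - \frac{97}{54} e_{3} - \frac{5}{3} e_{1} e_{2} e_{3}
(-\frac{3}{4} e_{3}) R2 = -\frac{15}{8} e_{1} + \frac{97}{48} e_{2} - \frac{19}{8} e_{3} - \frac{67}{24} e_{1} e_{2} e_{3}
Summing the partial products and collecting blades:
Answer: -\frac{1237}{216} e_{1} - \frac{1085}{144} e_{2} + \frac{179}{216} e_{3} - \frac{709}{72} e_{1} e_{2} e_{3}


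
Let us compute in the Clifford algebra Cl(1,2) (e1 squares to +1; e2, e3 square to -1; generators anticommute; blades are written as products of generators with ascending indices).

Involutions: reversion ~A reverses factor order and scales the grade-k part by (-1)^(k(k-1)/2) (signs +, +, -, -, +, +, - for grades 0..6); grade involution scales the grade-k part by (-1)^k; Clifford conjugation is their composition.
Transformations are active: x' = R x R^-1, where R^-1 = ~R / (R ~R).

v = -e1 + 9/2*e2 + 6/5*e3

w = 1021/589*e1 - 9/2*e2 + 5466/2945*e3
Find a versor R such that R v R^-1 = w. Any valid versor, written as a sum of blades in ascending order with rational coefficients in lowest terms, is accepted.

The midline construction: v and w both square to -2069/100, so reflecting in their sum 432/589*e1 + 1800/589*e3 exchanges them.
Answer: 432/589*e1 + 1800/589*e3


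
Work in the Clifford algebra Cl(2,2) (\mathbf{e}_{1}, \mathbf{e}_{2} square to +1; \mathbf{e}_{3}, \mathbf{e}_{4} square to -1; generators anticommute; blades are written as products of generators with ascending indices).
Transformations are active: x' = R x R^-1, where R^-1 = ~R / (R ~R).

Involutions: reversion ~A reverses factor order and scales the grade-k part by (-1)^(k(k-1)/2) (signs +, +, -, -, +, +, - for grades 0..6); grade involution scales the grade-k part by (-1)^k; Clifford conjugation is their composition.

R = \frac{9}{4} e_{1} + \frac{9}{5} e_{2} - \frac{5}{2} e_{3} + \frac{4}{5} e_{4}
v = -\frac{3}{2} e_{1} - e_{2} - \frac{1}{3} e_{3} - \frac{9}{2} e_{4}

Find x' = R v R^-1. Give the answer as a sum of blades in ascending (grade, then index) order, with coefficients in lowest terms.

~R = \frac{9}{4} e_{1} + \frac{9}{5} e_{2} - \frac{5}{2} e_{3} + \frac{4}{5} e_{4}, and R ~R = \frac{113}{80}, so R^-1 = ~R / (\frac{113}{80}).
R v = -\frac{289}{120} + \frac{9}{20} e_{1} e_{2} - \frac{9}{2} e_{1} e_{3} - \frac{357}{40} e_{1} e_{4} - \frac{31}{10} e_{2} e_{3} - \frac{73}{10} e_{2} e_{4} + \frac{691}{60} e_{3} e_{4}
Answer: -\frac{1395}{226} e_{1} - \frac{2903}{565} e_{2} + \frac{1001}{113} e_{3} + \frac{6007}{3390} e_{4}


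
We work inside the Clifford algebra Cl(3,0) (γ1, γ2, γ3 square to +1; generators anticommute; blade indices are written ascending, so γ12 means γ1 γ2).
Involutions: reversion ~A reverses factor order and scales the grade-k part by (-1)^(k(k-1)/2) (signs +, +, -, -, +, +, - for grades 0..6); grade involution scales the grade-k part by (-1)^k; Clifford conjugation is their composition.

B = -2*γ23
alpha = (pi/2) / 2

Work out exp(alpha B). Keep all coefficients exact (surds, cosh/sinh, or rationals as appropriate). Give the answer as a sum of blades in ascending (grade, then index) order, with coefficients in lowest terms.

B^2 = (-2)^2*(γ23)^2 = 4*(-1) = -4 (a basis 2-blade squares to minus the product of its generators' squares).
B^2 = -4 — circular case — the even/odd split gives cos and sin: l = 2, alpha*l = pi/2, so exp(alpha B) = cos(pi/2) + (sin(pi/2)/2)*B = 0 + (1/2)*B.
Answer: -γ23


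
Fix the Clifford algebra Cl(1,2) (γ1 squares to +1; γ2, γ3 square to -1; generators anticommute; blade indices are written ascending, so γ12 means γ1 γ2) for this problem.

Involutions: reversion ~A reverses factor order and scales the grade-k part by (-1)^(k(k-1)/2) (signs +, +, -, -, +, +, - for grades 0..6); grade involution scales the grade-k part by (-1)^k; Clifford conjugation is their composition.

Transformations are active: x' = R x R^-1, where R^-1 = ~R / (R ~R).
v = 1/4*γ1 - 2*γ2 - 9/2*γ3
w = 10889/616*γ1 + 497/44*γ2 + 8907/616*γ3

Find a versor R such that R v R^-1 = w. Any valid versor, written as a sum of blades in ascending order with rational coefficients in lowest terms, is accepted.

The midline construction: v and w both square to -387/16, so reflecting in their sum 11043/616*γ1 + 409/44*γ2 + 6135/616*γ3 exchanges them.
Answer: 11043/616*γ1 + 409/44*γ2 + 6135/616*γ3


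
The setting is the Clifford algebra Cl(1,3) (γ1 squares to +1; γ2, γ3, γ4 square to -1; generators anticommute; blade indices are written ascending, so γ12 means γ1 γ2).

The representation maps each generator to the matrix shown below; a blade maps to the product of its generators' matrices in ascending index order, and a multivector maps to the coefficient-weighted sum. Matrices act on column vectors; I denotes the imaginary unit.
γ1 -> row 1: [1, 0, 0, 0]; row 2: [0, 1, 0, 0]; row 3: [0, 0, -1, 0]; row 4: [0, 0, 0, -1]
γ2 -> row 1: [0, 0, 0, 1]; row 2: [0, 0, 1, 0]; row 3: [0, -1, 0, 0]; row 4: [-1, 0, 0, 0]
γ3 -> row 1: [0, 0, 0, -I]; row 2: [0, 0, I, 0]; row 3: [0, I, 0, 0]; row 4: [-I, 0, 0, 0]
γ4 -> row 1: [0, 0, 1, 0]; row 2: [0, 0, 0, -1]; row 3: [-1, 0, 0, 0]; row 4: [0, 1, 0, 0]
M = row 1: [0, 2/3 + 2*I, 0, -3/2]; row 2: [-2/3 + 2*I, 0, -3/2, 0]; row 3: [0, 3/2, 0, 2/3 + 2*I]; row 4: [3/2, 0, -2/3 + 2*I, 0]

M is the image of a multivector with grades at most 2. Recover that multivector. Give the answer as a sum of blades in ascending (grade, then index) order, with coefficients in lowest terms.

Method: the blade images are trace-orthogonal — tr(rho(e_A) rho(e_B)^-1) = 4 if A = B and 0 otherwise — and rho(e_A)^-1 = (e_A)^2 * rho(e_A) with (e_A)^2 = +1 or -1, so the coefficient of e_A in the preimage is (e_A)^2 * tr(M rho(e_A))/4.
Nonzero projections over blades of grade <= 2: γ2: (γ2)^2 = -1, tr(M rho(γ2)) = 6, coefficient -3/2; γ24: (γ24)^2 = -1, tr(M rho(γ24)) = -8/3, coefficient 2/3; γ34: (γ34)^2 = -1, tr(M rho(γ34)) = 8, coefficient -2. Every other blade of grade <= 2 projects to 0.
Answer: -3/2*γ2 + 2/3*γ24 - 2*γ34


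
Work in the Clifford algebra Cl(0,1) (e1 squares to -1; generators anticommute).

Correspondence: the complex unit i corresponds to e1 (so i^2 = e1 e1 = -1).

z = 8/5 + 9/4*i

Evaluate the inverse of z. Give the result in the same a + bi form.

In blades: z = 8/5 + 9/4*e1.
With qbar = 8/5 - 9/4*e1 (scalar fixed, mapped units negated), z qbar = 3049/400 (the sum of squared coefficients), so z^-1 = qbar / (3049/400) = 640/3049 - 900/3049*e1; translating back:
Answer: 640/3049 - 900/3049*i


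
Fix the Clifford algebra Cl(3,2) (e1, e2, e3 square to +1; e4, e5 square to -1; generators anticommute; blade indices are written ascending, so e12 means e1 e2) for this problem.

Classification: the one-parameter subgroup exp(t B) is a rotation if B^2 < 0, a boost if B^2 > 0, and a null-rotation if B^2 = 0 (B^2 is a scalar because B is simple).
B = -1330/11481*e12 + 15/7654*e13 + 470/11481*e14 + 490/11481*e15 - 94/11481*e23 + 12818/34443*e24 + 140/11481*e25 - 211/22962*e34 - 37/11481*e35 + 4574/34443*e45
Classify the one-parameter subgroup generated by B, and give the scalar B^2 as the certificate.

B^2 term by term: the squares give (-1330/11481)^2*(e12)^2 + (15/7654)^2*(e13)^2 + (470/11481)^2*(e14)^2 + (490/11481)^2*(e15)^2 + (-94/11481)^2*(e23)^2 + (12818/34443)^2*(e24)^2 + (140/11481)^2*(e25)^2 + (-211/22962)^2*(e34)^2 + (-37/11481)^2*(e35)^2 + (4574/34443)^2*(e45)^2 = 1768900/131813361*(-1) + 225/58583716*(-1) + 220900/131813361*(+1) + 240100/131813361*(+1) + 8836/131813361*(-1) + 164301124/1186320249*(+1) + 19600/131813361*(+1) + 44521/527253444*(+1) + 1369/131813361*(+1) + 20921476/1186320249*(-1) = 1/9 (each basis 2-blade squares to minus the product of its generators' squares); cross terms between blades sharing an index anticommute and cancel; the commuting (index-disjoint) pairs give grade-4 terms 2*c*c'*(blade product), which cancel blade by blade — e1234: 280630/131813361 - 64090/43937787 - 88360/131813361 = 0; e1235: 98420/131813361 - 700/14645929 - 92120/131813361 = 0; e1245: -12166840/395440083 - 131600/131813361 + 12561640/395440083 = 0; e1345: 22870/43937787 + 34780/131813361 - 103390/131813361 = 0; e2345: -859912/395440083 + 948532/395440083 - 29540/131813361 = 0 — confirming B is simple. So B^2 = 1/9.
Answer: boost, certificate B^2 = 1/9. One invariant decides it: the square 1/9 survives every conjugation, and its sign is exactly the classification.


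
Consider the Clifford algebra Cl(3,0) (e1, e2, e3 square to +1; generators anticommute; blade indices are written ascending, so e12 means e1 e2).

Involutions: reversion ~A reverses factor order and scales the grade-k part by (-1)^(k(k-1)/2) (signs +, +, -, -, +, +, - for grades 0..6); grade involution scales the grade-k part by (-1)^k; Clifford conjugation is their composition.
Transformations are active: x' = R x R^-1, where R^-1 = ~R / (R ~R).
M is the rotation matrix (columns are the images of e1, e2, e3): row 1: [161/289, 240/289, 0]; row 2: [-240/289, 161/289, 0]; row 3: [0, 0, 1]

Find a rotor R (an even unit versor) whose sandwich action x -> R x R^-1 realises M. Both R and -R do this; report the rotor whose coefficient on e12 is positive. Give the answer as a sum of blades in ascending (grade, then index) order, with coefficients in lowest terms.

Method: write R = a + b12*e12 + b13*e13 + b23*e23 with a^2 + b12^2 + b13^2 + b23^2 = 1 (so R^-1 = ~R). Expanding the columns R e_j ~R gives tr M = 4a^2 - 1 and, from the antisymmetric part, M21 - M12 = -4a*b12, M13 - M31 = 4a*b13, M32 - M23 = -4a*b23.
Here tr M = 611/289, so a^2 = (1 + tr M)/4 = 225/289 and a = ±15/17. Taking a = 15/17: M21 - M12 = -480/289, M13 - M31 = 0, M32 - M23 = 0, giving b12 = 8/17, b13 = 0, b23 = 0, i.e. R = 15/17 + 8/17*e12.
Its e12 coefficient is already positive.
Answer: 15/17 + 8/17*e12. Key observation: the double cover Spin(3) -> SO(3) sends R and -R to the same matrix (trace 611/289 here), so the stated sign of the e12 coefficient is what selects one sheet.


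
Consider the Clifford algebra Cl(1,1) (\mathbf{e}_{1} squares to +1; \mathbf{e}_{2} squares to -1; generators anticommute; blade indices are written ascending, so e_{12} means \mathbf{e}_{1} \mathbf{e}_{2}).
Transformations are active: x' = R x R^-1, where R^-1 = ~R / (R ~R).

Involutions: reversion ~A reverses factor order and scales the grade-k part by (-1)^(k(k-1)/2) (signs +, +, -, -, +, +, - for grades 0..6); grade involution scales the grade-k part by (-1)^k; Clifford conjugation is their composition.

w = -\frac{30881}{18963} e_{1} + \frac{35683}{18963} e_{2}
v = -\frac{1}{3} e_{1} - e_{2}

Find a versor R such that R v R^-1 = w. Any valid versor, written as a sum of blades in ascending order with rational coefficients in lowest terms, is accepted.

Take R = v + w = -\frac{37202}{18963} e_{1} + \frac{16720}{18963} e_{2}. Because q(v) = q(w) = -\frac{8}{9}, conjugation by R sends v exactly to w.
Answer: -\frac{37202}{18963} e_{1} + \frac{16720}{18963} e_{2}


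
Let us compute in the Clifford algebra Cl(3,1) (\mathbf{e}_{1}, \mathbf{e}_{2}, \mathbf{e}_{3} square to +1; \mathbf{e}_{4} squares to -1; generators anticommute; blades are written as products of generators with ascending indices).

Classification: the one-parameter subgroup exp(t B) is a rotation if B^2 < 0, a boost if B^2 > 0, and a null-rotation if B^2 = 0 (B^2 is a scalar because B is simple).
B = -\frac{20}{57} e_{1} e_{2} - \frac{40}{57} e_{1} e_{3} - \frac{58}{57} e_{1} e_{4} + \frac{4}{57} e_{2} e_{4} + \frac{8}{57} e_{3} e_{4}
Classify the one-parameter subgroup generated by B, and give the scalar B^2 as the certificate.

B^2 term by term: the squares give (-\frac{20}{57})^2*(e_{1} e_{2})^2 + (-\frac{40}{57})^2*(e_{1} e_{3})^2 + (-\frac{58}{57})^2*(e_{1} e_{4})^2 + (\frac{4}{57})^2*(e_{2} e_{4})^2 + (\frac{8}{57})^2*(e_{3} e_{4})^2 = \frac{400}{3249}*(-1) + \frac{1600}{3249}*(-1) + \frac{3364}{3249}*(+1) + \frac{16}{3249}*(+1) + \frac{64}{3249}*(+1) = \frac{4}{9} (each basis 2-blade squares to minus the product of its generators' squares); cross terms between blades sharing an index anticommute and cancel; the commuting (index-disjoint) pairs give grade-4 terms 2*c*c'*(blade product), which cancel blade by blade — e_{1} e_{2} e_{3} e_{4}: -\frac{320}{3249} + \frac{320}{3249} = 0 — confirming B is simple. So B^2 = \frac{4}{9}.
Answer: boost, certificate B^2 = \frac{4}{9}. B^2 = \frac{4}{9} is basis-independent, so its sign is the whole story.


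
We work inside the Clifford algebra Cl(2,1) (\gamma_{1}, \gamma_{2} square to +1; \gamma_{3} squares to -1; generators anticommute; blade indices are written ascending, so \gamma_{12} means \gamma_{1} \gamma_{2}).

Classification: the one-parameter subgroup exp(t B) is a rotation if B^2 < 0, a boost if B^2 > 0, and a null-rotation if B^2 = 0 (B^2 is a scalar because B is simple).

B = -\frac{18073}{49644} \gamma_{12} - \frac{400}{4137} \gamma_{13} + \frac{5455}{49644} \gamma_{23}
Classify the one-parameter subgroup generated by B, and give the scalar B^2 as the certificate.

B^2 term by term: the squares give (-\frac{18073}{49644})^2*(\gamma_{12})^2 + (-\frac{400}{4137})^2*(\gamma_{13})^2 + (\frac{5455}{49644})^2*(\gamma_{23})^2 = \frac{326633329}{2464526736}*(-1) + \frac{160000}{17114769}*(+1) + \frac{29757025}{2464526736}*(+1) = -\frac{1}{9} (each basis 2-blade squares to minus the product of its generators' squares); cross terms between blades sharing an index anticommute and cancel. So B^2 = -\frac{1}{9}.
Answer: rotation, certificate B^2 = -\frac{1}{9}. Check the certificate: B^2 = -\frac{1}{9}, and that sign is decisive whatever form B takes.


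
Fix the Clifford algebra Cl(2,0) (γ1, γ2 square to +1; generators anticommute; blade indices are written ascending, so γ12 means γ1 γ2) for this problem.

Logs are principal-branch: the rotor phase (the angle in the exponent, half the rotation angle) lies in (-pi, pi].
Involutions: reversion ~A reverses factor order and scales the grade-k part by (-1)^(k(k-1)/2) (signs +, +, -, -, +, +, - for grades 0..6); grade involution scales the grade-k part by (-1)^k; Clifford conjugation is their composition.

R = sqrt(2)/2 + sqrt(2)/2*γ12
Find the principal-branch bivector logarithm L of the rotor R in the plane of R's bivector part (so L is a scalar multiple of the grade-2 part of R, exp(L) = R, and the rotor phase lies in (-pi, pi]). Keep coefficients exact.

The scalar part of R is sqrt(2)/2, and that scalar determines the rotor phase on the principal branch; recovering the unit plane as bivector-part over sine of the phase gives L = phase * plane.
Concretely: cos(phase) = sqrt(2)/2 gives phase = ±pi/4, and since phase/sin(phase) is even the sign is immaterial: L = (phase/sin(phase)) * <R>_2 = (sqrt(2)*pi/4) * <R>_2.
Answer: pi/4*γ12


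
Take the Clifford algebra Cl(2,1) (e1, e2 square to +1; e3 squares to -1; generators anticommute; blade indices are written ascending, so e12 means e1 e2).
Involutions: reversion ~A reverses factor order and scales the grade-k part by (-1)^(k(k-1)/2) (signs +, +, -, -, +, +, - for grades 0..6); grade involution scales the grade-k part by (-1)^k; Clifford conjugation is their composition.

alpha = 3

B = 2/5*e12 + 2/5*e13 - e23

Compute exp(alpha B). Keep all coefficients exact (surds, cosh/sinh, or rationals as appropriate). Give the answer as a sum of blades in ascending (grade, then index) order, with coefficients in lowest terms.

B^2 term by term: the squares give (2/5)^2*(e12)^2 + (2/5)^2*(e13)^2 + (-1)^2*(e23)^2 = 4/25*(-1) + 4/25*(+1) + 1*(+1) = 1 (each basis 2-blade squares to minus the product of its generators' squares); cross terms between blades sharing an index anticommute and cancel. So B^2 = 1.
B^2 = 1 — the positive square puts this in the hyperbolic regime; l = 1, alpha*l = 3, so exp(alpha B) = cosh(3) + (sinh(3)/1)*B = cosh(3) + (sinh(3))*B.
Answer: cosh(3) + 2*sinh(3)/5*e12 + 2*sinh(3)/5*e13 - sinh(3)*e23


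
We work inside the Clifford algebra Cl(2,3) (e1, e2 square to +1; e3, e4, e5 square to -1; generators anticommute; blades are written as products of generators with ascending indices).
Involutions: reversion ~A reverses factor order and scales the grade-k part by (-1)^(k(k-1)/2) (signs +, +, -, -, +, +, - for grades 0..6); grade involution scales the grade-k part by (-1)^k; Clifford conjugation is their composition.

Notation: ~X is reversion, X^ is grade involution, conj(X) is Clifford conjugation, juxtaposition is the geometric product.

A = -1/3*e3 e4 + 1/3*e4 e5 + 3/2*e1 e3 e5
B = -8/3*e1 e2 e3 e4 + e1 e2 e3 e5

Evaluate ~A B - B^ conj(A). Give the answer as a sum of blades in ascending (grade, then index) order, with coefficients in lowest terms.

first term: 3/2*e2 + 8/9*e1 e2 - 4*e2 e4 e5 + 1/3*e1 e2 e3 e4 + 8/9*e1 e2 e3 e5 + 1/3*e1 e2 e4 e5
second term: 3/2*e2 + 8/9*e1 e2 + 4*e2 e4 e5 - 1/3*e1 e2 e3 e4 - 8/9*e1 e2 e3 e5 - 1/3*e1 e2 e4 e5
Answer: -8*e2 e4 e5 + 2/3*e1 e2 e3 e4 + 16/9*e1 e2 e3 e5 + 2/3*e1 e2 e4 e5


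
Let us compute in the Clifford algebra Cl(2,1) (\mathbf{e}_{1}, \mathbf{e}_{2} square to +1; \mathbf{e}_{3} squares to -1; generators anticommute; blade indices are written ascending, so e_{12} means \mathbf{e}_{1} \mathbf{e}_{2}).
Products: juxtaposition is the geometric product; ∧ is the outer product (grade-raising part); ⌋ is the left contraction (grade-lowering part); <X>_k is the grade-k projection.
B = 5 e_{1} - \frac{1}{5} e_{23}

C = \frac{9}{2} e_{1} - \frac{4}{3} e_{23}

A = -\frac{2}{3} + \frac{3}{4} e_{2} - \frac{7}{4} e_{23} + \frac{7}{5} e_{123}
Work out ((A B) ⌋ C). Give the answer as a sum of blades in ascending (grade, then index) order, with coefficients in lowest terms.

step 1: \frac{7}{20} - \frac{271}{75} e_{1} - \frac{3}{20} e_{3} - \frac{15}{4} e_{12} + \frac{107}{15} e_{23} - \frac{35}{4} e_{123}
step 2: -\frac{11597}{450} + \frac{63}{40} e_{1} + \frac{1}{5} e_{2} - \frac{7}{15} e_{23}
Answer: -\frac{11597}{450} + \frac{63}{40} e_{1} + \frac{1}{5} e_{2} - \frac{7}{15} e_{23}


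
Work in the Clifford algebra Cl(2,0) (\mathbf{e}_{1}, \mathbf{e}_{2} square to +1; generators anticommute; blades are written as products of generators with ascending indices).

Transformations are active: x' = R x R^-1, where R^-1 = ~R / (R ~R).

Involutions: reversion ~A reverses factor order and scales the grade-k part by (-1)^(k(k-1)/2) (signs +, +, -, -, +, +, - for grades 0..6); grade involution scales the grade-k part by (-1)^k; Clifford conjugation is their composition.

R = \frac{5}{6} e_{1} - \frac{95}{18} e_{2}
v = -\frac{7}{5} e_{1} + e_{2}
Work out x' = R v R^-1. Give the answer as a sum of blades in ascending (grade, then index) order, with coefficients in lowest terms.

~R = \frac{5}{6} e_{1} - \frac{95}{18} e_{2}, and R ~R = \frac{4625}{162}, so R^-1 = ~R / (\frac{4625}{162}).
R v = -\frac{58}{9} - \frac{59}{9} e_{1} e_{2}
Answer: \frac{947}{925} e_{1} + \frac{1279}{925} e_{2}
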